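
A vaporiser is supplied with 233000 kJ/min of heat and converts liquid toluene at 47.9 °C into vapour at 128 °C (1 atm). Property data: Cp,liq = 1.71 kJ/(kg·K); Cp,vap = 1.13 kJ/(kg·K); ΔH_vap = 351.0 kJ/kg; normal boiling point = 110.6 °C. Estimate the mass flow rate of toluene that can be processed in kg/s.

ṁ = 8.13 kg/s

Δh = 1.71×(110.6−47.9) + 351.0 + 1.13×(128−110.6) = 477.88 kJ/kg
Q = 233000 kJ/min = 3883.3 kJ/s = 3883.3 kJ/s
ṁ = Q/Δh = 3883.3 / 477.88 = 8.1262 kg/s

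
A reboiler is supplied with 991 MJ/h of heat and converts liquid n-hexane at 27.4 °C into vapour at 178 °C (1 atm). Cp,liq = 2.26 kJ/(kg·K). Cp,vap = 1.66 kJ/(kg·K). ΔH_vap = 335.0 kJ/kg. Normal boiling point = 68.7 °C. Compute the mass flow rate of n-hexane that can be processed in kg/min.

ṁ = 27.1 kg/min

Δh = 2.26×(68.7−27.4) + 335.0 + 1.66×(178−68.7) = 609.78 kJ/kg
Q = 991 MJ/h = 275.28 kJ/s = 16517 kJ/min
ṁ = Q/Δh = 16517 / 609.78 = 27.086 kg/min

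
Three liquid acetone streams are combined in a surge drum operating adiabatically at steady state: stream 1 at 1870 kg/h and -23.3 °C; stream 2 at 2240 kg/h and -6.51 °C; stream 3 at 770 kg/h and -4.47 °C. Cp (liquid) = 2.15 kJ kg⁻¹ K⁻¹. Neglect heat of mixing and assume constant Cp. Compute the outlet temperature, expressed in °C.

No heat crosses the boundary, so H_out = H_in.
T_out = Σ ṁᵢCp,ᵢTᵢ / Σ ṁᵢCp,ᵢ
      = -132430 / 10492 = -12.622 °C

T_out = -12.6 °C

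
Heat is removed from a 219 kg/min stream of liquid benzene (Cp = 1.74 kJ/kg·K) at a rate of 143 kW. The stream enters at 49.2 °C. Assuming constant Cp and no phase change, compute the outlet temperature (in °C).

T_out = 26.7 °C

Q = 143 kW = 8580 kJ/min
ΔT = Q/(ṁ·Cp) = 8580/(219×1.74) = 22.516 K
T_out = 49.2 − 22.516 = 26.684 °C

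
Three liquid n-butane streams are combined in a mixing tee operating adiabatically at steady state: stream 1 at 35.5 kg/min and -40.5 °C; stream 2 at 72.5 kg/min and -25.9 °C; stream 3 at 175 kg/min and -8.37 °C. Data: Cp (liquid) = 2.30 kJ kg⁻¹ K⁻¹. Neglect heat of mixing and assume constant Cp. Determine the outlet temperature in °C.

No heat crosses the boundary, so H_out = H_in.
T_out = Σ ṁᵢCp,ᵢTᵢ / Σ ṁᵢCp,ᵢ
      = -10995 / 650.9 = -16.891 °C

T_out = -16.9 °C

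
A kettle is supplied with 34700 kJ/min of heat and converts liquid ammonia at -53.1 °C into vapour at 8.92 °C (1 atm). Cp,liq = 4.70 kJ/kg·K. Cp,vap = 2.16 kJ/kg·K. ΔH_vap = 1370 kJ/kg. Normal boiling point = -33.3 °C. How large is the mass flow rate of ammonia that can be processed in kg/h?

ṁ = 1340 kg/h

Δh = 4.70×(-33.3−-53.1) + 1370 + 2.16×(8.92−-33.3) = 1554.3 kJ/kg
Q = 34700 kJ/min = 578.33 kJ/s = 2.082e+06 kJ/h
ṁ = Q/Δh = 2.082e+06 / 1554.3 = 1339.5 kg/h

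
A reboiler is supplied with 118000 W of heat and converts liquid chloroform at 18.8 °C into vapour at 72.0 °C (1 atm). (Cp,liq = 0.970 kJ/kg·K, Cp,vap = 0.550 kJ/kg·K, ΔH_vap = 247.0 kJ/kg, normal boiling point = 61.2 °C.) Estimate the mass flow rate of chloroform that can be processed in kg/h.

Δh = 0.970×(61.2−18.8) + 247.0 + 0.550×(72.0−61.2) = 294.07 kJ/kg
Q = 118000 W = 118 kJ/s = 424800 kJ/h
ṁ = Q/Δh = 424800 / 294.07 = 1444.6 kg/h

ṁ = 1440 kg/h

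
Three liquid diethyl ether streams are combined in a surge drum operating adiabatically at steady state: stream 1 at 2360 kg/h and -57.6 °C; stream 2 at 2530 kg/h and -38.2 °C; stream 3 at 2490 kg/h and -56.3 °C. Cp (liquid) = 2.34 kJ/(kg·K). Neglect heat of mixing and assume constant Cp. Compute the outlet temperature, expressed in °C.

Energy balance with Q = 0: Σ ṁᵢCp,ᵢ(T_out − Tᵢ) = 0
T_out = Σ ṁᵢCp,ᵢTᵢ / Σ ṁᵢCp,ᵢ
      = -872280 / 17269 = -50.511 °C

T_out = -50.5 °C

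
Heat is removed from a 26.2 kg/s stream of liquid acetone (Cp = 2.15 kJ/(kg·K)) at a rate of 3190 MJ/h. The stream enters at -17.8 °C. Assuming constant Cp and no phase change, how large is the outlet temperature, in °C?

Q = 3190 MJ/h = 886.11 kJ/s
ΔT = Q/(ṁ·Cp) = 886.11/(26.2×2.15) = 15.731 K
T_out = -17.8 − 15.731 = -33.531 °C

T_out = -33.5 °C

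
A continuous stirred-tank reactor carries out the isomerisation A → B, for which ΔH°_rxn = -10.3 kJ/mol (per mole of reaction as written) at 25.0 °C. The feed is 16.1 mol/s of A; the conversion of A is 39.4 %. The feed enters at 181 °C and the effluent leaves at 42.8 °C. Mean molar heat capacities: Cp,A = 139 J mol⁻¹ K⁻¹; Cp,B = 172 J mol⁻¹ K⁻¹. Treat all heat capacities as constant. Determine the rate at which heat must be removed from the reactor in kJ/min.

Q_out = 22300 kJ/min

Extent of reaction ξ = 0.394 × 16.1 = 6.3434 mol/s
Reaction term: ξ·ΔH°_rxn = 6.3434 × -10.3 = -65.337 kJ/s
Sensible, feed 181→25 °C: -349.11 kJ/s
Outlet flows (mol/s): A 9.7566, B 6.3434
Sensible, products 25→42.8 °C: 43.561 kJ/s
Q = ΔH = -370.89 kJ/s = -370.89 kW
Heat removed = 22253 kJ/min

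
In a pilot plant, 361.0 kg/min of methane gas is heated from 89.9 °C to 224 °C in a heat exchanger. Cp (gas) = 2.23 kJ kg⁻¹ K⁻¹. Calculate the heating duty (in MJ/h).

Q = 6480 MJ/h

Q = ṁ·Cp·ΔT = 361.0 × 2.23 × (224 − 89.9) = 107950 kJ/min
Converting: 107950 / 60 s = 1799.2 kW
Heating duty = 6477.3 MJ/h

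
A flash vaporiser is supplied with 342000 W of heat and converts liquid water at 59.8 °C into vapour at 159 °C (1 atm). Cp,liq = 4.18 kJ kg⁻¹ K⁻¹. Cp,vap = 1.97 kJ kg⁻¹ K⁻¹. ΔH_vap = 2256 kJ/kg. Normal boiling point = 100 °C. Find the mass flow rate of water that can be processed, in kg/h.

Δh = 4.18×(100−59.8) + 2256 + 1.97×(159−100) = 2540.3 kJ/kg
Q = 342000 W = 342 kJ/s = 1.2312e+06 kJ/h
ṁ = Q/Δh = 1.2312e+06 / 2540.3 = 484.67 kg/h

ṁ = 485 kg/h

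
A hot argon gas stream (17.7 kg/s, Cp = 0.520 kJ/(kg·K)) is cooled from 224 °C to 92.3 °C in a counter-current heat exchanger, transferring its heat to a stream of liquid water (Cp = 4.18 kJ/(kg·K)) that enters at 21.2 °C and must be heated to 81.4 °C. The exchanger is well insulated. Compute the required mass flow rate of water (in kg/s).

ṁ_c = 4.82 kg/s

Heat released by hot stream: Q = 17.7 × 0.520 × (224 − 92.3) = 1212.2 kJ/s
Energy balance on cold side (adiabatic exchanger): Q = ṁ_c·Cp_c·(T_c,out − T_c,in)
ṁ_c = 1212.2 / [4.18 × (81.4 − 21.2)] = 4.8171 kg/s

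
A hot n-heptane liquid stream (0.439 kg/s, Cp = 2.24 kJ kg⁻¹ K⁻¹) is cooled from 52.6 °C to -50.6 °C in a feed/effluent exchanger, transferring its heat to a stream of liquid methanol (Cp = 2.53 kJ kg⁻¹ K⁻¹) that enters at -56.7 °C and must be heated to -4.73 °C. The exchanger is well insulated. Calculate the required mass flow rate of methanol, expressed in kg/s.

Heat released by hot stream: Q = 0.439 × 2.24 × (52.6 − -50.6) = 101.48 kJ/s
Energy balance on cold side (adiabatic exchanger): Q = ṁ_c·Cp_c·(T_c,out − T_c,in)
ṁ_c = 101.48 / [2.53 × (-4.73 − -56.7)] = 0.77183 kg/s

ṁ_c = 0.772 kg/s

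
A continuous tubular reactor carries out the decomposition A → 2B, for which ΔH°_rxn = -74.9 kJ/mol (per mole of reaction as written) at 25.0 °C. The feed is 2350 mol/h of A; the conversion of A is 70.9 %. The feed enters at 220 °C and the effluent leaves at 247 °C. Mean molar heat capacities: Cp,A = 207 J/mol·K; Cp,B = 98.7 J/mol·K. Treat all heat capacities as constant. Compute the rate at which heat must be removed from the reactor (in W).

Extent of reaction ξ = 0.709 × 2350 = 1666.1 mol/h
Reaction term: ξ·ΔH°_rxn = 1666.1 × -74.9 = -124790 kJ/h
Sensible, feed 220→25 °C: -94858 kJ/h
Outlet flows (mol/h): A 683.85, B 3332.3
Sensible, products 25→247 °C: 104440 kJ/h
Q = ΔH = -115210 kJ/h = -32.003 kW
Heat removed = 32003 W

Q_out = 32000 W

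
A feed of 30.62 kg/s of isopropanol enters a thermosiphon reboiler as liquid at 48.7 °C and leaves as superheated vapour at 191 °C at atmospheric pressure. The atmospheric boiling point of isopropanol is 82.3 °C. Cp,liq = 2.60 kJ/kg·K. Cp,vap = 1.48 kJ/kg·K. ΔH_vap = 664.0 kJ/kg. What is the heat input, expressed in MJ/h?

Q = 101000 MJ/h

liquid 48.7→82.3 °C: 87.36 kJ/kg
vaporisation at 82.3 °C: 664 kJ/kg
vapour 82.3→191 °C: 160.88 kJ/kg
Δh = 87.36 + 664 + 160.88 = 912.24 kJ/kg
Q = ṁ·Δh = 30.62 kg/s × 912.24 kJ/kg = 27933 kJ/s
|Q| = 27933 kW = 100560 MJ/h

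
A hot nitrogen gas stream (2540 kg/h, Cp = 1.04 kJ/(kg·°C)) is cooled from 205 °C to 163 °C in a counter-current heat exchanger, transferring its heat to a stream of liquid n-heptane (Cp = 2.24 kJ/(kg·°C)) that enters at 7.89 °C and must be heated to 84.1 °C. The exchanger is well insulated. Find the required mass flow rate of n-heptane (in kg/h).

ṁ_c = 650 kg/h

Heat released by hot stream: Q = 2540 × 1.04 × (205 − 163) = 110950 kJ/h
Energy balance on cold side (adiabatic exchanger): Q = ṁ_c·Cp_c·(T_c,out − T_c,in)
ṁ_c = 110950 / [2.24 × (84.1 − 7.89)] = 649.91 kg/h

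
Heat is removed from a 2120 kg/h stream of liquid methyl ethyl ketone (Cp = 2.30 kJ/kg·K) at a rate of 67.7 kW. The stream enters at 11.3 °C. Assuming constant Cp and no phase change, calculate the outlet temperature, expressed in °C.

Q = 67.7 kW = 243720 kJ/h
ΔT = Q/(ṁ·Cp) = 243720/(2120×2.30) = 49.984 K
T_out = 11.3 − 49.984 = -38.684 °C

T_out = -38.7 °C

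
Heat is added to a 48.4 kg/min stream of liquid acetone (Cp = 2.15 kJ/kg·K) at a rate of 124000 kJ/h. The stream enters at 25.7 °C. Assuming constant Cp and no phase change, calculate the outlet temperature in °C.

Q = 124000 kJ/h = 2066.7 kJ/min
ΔT = Q/(ṁ·Cp) = 2066.7/(48.4×2.15) = 19.86 K
T_out = 25.7 + 19.86 = 45.56 °C

T_out = 45.6 °C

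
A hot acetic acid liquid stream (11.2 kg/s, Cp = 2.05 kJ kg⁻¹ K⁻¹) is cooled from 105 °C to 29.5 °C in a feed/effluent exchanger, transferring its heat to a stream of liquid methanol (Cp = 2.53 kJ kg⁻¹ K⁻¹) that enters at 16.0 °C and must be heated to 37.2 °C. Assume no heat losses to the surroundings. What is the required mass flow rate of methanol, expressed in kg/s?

Heat released by hot stream: Q = 11.2 × 2.05 × (105 − 29.5) = 1733.5 kJ/s
Energy balance on cold side (adiabatic exchanger): Q = ṁ_c·Cp_c·(T_c,out − T_c,in)
ṁ_c = 1733.5 / [2.53 × (37.2 − 16.0)] = 32.319 kg/s

ṁ_c = 32.3 kg/s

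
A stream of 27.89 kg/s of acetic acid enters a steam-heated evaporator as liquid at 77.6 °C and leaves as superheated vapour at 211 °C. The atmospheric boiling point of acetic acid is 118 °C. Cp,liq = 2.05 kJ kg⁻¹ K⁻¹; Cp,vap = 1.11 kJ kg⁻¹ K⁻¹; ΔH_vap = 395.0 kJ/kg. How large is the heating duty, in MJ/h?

liquid 77.6→118 °C: 82.82 kJ/kg
vaporisation at 118 °C: 395 kJ/kg
vapour 118→211 °C: 103.23 kJ/kg
Δh = 82.82 + 395 + 103.23 = 581.05 kJ/kg
Q = ṁ·Δh = 27.89 kg/s × 581.05 kJ/kg = 16205 kJ/s
|Q| = 16205 kW = 58340 MJ/h

Q = 58300 MJ/h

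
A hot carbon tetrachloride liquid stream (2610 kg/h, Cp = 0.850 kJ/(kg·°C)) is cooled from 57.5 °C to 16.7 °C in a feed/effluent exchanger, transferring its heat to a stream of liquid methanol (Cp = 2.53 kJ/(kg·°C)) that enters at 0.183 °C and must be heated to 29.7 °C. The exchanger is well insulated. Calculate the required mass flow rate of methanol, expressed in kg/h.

Heat released by hot stream: Q = 2610 × 0.850 × (57.5 − 16.7) = 90515 kJ/h
Energy balance on cold side (adiabatic exchanger): Q = ṁ_c·Cp_c·(T_c,out − T_c,in)
ṁ_c = 90515 / [2.53 × (29.7 − 0.183)] = 1212.1 kg/h

ṁ_c = 1210 kg/h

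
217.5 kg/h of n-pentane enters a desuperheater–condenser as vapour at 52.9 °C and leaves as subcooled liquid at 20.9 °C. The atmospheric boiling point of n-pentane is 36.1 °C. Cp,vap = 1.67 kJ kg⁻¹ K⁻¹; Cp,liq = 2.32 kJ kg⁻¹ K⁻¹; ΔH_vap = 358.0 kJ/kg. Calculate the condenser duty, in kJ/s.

Q_c = 25.5 kJ/s

vapour 52.9→36.1 °C: -28.056 kJ/kg
condensation at 36.1 °C: -358 kJ/kg
liquid 36.1→20.9 °C: -35.264 kJ/kg
Δh = -28.056 + -358 + -35.264 = -421.32 kJ/kg
Q = ṁ·Δh = 217.5 kg/h × -421.32 kJ/kg = -91637 kJ/h
|Q| = 25.455 kW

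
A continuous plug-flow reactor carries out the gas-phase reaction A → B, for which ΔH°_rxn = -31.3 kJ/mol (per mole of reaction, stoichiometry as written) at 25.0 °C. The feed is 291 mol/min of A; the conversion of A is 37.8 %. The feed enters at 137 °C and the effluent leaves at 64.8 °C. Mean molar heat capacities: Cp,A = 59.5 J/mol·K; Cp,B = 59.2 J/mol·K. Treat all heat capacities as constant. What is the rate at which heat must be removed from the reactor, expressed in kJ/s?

Extent of reaction ξ = 0.378 × 291 = 110 mol/min
Reaction term: ξ·ΔH°_rxn = 110 × -31.3 = -3442.9 kJ/min
Sensible, feed 137→25 °C: -1939.2 kJ/min
Outlet flows (mol/min): A 181, B 110
Sensible, products 25→64.8 °C: 687.8 kJ/min
Q = ΔH = -4694.4 kJ/min = -78.239 kW
Heat removed = 78.239 kJ/s

Q_out = 78.2 kJ/s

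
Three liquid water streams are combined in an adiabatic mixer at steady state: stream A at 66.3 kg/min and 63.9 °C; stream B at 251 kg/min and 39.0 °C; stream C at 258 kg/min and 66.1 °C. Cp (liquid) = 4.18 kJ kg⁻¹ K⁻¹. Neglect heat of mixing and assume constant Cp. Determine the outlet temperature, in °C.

Energy balance with Q = 0: Σ ṁᵢCp,ᵢ(T_out − Tᵢ) = 0
Σ ṁᵢCp,ᵢTᵢ = 66.3×4.18×63.9 + 251×4.18×39.0 + 258×4.18×66.1 = 129910
Σ ṁᵢCp,ᵢ = 66.3×4.18 + 251×4.18 + 258×4.18 = 2404.8
T_out = 129910 / 2404.8 = 54.023 °C

T_out = 54.0 °C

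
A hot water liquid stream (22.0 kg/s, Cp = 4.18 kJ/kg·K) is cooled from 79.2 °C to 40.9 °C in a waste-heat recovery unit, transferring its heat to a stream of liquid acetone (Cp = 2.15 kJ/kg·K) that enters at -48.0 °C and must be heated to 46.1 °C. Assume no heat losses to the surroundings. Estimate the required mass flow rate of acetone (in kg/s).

ṁ_c = 17.4 kg/s

Heat released by hot stream: Q = 22.0 × 4.18 × (79.2 − 40.9) = 3522.1 kJ/s
Energy balance on cold side (adiabatic exchanger): Q = ṁ_c·Cp_c·(T_c,out − T_c,in)
ṁ_c = 3522.1 / [2.15 × (46.1 − -48.0)] = 17.409 kg/s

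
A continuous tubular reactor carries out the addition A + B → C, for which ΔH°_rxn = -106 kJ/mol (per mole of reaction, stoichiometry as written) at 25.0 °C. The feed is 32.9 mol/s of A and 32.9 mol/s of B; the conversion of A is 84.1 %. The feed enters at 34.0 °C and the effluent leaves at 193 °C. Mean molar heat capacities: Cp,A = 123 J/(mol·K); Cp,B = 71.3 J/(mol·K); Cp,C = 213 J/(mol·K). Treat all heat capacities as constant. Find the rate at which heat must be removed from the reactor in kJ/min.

Q_out = 110000 kJ/min

Extent of reaction ξ = 0.841 × 32.9 = 27.669 mol/s
Reaction term: ξ·ΔH°_rxn = 27.669 × -106 = -2932.9 kJ/s
Sensible, feed 34.0→25 °C: -57.532 kJ/s
Outlet flows (mol/s): A 5.2311, B 5.2311, C 27.669
Sensible, products 25→193 °C: 1160.9 kJ/s
Q = ΔH = -1829.6 kJ/s = -1829.6 kW
Heat removed = 109770 kJ/min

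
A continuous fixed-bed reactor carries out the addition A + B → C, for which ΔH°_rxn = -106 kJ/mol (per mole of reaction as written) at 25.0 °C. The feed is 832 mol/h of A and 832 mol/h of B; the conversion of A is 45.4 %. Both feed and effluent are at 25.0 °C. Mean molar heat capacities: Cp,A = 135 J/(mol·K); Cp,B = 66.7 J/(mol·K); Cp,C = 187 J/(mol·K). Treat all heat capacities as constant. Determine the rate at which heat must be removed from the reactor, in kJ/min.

Extent of reaction ξ = 0.454 × 832 = 377.73 mol/h
Reaction term: ξ·ΔH°_rxn = 377.73 × -106 = -40039 kJ/h
Q = ΔH = -40039 kJ/h = -11.122 kW
Heat removed = 667.32 kJ/min

Q_out = 667 kJ/min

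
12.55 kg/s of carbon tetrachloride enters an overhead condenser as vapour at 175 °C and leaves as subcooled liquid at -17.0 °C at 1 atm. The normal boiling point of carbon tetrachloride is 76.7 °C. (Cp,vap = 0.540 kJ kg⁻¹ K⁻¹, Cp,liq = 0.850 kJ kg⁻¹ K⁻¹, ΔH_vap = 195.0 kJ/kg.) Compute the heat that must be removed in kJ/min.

Q_c = 247000 kJ/min

vapour 175→76.7 °C: -53.082 kJ/kg
condensation at 76.7 °C: -195 kJ/kg
liquid 76.7→-17.0 °C: -79.645 kJ/kg
Δh = -53.082 + -195 + -79.645 = -327.73 kJ/kg
Q = ṁ·Δh = 12.55 kg/s × -327.73 kJ/kg = -4113 kJ/s
|Q| = 4113 kW = 246780 kJ/min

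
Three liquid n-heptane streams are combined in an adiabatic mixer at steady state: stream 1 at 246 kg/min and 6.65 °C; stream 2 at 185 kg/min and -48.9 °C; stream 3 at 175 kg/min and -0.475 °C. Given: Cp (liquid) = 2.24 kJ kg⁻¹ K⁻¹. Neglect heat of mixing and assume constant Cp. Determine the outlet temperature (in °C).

T_out = -12.4 °C

Adiabatic, steady state ⇒ Σ ṁᵢCp,ᵢ(T_out − Tᵢ) = 0
Σ ṁᵢCp,ᵢTᵢ = 246×2.24×6.65 + 185×2.24×-48.9 + 175×2.24×-0.475 = -16786
Σ ṁᵢCp,ᵢ = 246×2.24 + 185×2.24 + 175×2.24 = 1357.4
T_out = -16786 / 1357.4 = -12.366 °C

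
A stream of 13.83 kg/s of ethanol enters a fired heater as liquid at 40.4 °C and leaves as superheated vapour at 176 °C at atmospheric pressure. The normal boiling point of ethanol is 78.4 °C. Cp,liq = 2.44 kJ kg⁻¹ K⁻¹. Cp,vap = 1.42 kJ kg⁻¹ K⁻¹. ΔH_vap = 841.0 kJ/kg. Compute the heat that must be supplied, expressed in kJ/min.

Q = 890000 kJ/min

liquid 40.4→78.4 °C: 92.72 kJ/kg
vaporisation at 78.4 °C: 841 kJ/kg
vapour 78.4→176 °C: 138.59 kJ/kg
Δh = 92.72 + 841 + 138.59 = 1072.3 kJ/kg
Q = ṁ·Δh = 13.83 kg/s × 1072.3 kJ/kg = 14830 kJ/s
|Q| = 14830 kW = 889800 kJ/min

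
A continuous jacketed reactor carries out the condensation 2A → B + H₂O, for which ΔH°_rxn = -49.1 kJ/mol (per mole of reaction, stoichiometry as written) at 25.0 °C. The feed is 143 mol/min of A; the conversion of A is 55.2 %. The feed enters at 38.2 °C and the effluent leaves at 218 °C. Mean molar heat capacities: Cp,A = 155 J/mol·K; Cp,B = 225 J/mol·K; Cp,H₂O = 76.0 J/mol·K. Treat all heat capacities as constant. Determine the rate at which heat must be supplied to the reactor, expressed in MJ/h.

Extent of reaction ξ = 0.552 × 143 / 2 = 39.468 mol/min
Reaction term: ξ·ΔH°_rxn = 39.468 × -49.1 = -1937.9 kJ/min
Sensible, feed 38.2→25 °C: -292.58 kJ/min
Outlet flows (mol/min): A 64.064, B 39.468, H₂O 39.468
Sensible, products 25→218 °C: 4209.3 kJ/min
Q = ΔH = 1978.8 kJ/min = 32.981 kW
Heat supplied = 118.73 MJ/h

Q_in = 119 MJ/h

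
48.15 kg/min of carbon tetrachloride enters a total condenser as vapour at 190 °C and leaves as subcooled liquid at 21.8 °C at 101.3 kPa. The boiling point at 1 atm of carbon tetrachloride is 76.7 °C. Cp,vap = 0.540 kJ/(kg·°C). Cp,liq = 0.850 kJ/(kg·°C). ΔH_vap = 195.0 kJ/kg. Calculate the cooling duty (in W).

Q_c = 243000 W

vapour 190→76.7 °C: -61.182 kJ/kg
condensation at 76.7 °C: -195 kJ/kg
liquid 76.7→21.8 °C: -46.665 kJ/kg
Δh = -61.182 + -195 + -46.665 = -302.85 kJ/kg
Q = ṁ·Δh = 48.15 kg/min × -302.85 kJ/kg = -14582 kJ/min
|Q| = 243.03 kW = 243030 W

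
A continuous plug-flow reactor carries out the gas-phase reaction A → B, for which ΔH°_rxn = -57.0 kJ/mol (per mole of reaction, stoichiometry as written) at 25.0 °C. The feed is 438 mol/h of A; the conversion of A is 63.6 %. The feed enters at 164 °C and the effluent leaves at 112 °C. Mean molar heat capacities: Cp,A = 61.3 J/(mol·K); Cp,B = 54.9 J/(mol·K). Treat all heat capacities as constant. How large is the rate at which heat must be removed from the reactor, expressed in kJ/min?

Extent of reaction ξ = 0.636 × 438 = 278.57 mol/h
Reaction term: ξ·ΔH°_rxn = 278.57 × -57.0 = -15878 kJ/h
Sensible, feed 164→25 °C: -3732.1 kJ/h
Outlet flows (mol/h): A 159.43, B 278.57
Sensible, products 25→112 °C: 2180.8 kJ/h
Q = ΔH = -17430 kJ/h = -4.8416 kW
Heat removed = 290.49 kJ/min

Q_out = 290 kJ/min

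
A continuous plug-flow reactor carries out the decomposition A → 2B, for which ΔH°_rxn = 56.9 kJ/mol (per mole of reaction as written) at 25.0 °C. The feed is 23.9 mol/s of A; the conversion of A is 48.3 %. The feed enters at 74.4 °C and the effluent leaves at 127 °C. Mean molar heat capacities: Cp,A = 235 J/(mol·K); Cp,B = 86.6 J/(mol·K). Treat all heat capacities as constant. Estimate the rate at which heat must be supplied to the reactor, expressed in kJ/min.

Extent of reaction ξ = 0.483 × 23.9 = 11.544 mol/s
Reaction term: ξ·ΔH°_rxn = 11.544 × 56.9 = 656.84 kJ/s
Sensible, feed 74.4→25 °C: -277.46 kJ/s
Outlet flows (mol/s): A 12.356, B 23.087
Sensible, products 25→127 °C: 500.12 kJ/s
Q = ΔH = 879.5 kJ/s = 879.5 kW
Heat supplied = 52770 kJ/min

Q_in = 52800 kJ/min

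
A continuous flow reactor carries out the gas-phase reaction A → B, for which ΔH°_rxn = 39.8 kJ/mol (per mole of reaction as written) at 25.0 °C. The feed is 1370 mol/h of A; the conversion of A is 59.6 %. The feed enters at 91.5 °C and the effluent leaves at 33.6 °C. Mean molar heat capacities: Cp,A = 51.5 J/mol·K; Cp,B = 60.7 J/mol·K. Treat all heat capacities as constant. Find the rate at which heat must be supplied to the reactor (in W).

Q_in = 7910 W

Extent of reaction ξ = 0.596 × 1370 = 816.52 mol/h
Reaction term: ξ·ΔH°_rxn = 816.52 × 39.8 = 32497 kJ/h
Sensible, feed 91.5→25 °C: -4691.9 kJ/h
Outlet flows (mol/h): A 553.48, B 816.52
Sensible, products 25→33.6 °C: 671.38 kJ/h
Q = ΔH = 28477 kJ/h = 7.9103 kW
Heat supplied = 7910.3 W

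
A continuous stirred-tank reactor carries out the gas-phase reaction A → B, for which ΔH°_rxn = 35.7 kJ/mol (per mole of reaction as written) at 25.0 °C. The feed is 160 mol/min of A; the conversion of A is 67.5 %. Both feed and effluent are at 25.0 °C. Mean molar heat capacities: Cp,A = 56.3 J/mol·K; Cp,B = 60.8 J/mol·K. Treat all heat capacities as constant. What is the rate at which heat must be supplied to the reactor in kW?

Q_in = 64.3 kW

Extent of reaction ξ = 0.675 × 160 = 108 mol/min
Reaction term: ξ·ΔH°_rxn = 108 × 35.7 = 3855.6 kJ/min
Q = ΔH = 3855.6 kJ/min = 64.26 kW
Heat supplied = 64.26 kW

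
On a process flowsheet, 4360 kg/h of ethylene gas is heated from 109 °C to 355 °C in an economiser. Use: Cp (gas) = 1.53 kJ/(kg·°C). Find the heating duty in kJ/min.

Q = 27400 kJ/min

Q = ṁ·Cp·ΔT = 4360 × 1.53 × (355 − 109) = 1.641e+06 kJ/h
Converting: 1.641e+06 / 3600 s = 455.84 kW
Heating duty = 27350 kJ/min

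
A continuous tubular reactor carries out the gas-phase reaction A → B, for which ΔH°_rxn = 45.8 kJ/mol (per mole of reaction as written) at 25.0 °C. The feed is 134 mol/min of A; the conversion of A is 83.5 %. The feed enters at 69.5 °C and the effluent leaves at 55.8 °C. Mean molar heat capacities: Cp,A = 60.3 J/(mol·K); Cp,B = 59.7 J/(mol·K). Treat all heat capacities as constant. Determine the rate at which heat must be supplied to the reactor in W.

Q_in = 83500 W

Extent of reaction ξ = 0.835 × 134 = 111.89 mol/min
Reaction term: ξ·ΔH°_rxn = 111.89 × 45.8 = 5124.6 kJ/min
Sensible, feed 69.5→25 °C: -359.57 kJ/min
Outlet flows (mol/min): A 22.11, B 111.89
Sensible, products 25→55.8 °C: 246.8 kJ/min
Q = ΔH = 5011.8 kJ/min = 83.53 kW
Heat supplied = 83530 W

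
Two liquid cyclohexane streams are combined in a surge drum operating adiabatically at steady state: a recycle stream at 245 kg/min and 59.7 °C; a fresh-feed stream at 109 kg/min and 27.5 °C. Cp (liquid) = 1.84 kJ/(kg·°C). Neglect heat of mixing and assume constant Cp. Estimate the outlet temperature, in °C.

T_out = 49.8 °C

Energy balance with Q = 0: Σ ṁᵢCp,ᵢ(T_out − Tᵢ) = 0
T_out = Σ ṁᵢCp,ᵢTᵢ / Σ ṁᵢCp,ᵢ
      = 32428 / 651.36 = 49.785 °C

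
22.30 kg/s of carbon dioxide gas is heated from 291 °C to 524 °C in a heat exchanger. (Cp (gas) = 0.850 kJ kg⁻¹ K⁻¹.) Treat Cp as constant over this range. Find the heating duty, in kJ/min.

Q = ṁ·Cp·ΔT = 22.30 × 0.850 × (524 − 291) = 4416.5 kJ/s
Heating duty = 264990 kJ/min

Q = 265000 kJ/min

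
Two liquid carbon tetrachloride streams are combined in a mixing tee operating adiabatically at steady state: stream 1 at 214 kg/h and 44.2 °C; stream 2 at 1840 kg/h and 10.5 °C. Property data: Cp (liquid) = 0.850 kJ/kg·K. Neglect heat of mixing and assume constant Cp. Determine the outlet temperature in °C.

No heat crosses the boundary, so H_out = H_in.
Σ ṁᵢCp,ᵢTᵢ = 214×0.850×44.2 + 1840×0.850×10.5 = 24462
Σ ṁᵢCp,ᵢ = 214×0.850 + 1840×0.850 = 1745.9
T_out = 24462 / 1745.9 = 14.011 °C

T_out = 14.0 °C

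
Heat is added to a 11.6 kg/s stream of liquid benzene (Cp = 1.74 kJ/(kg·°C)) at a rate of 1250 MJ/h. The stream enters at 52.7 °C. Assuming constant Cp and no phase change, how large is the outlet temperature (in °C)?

Q = 1250 MJ/h = 347.22 kJ/s
ΔT = Q/(ṁ·Cp) = 347.22/(11.6×1.74) = 17.203 K
T_out = 52.7 + 17.203 = 69.903 °C

T_out = 69.9 °C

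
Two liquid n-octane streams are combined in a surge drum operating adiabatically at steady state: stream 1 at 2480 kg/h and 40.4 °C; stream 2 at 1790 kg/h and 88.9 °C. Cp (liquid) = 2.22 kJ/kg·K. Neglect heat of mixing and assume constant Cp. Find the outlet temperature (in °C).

T_out = 60.7 °C

No heat crosses the boundary, so H_out = H_in.
T_out = Σ ṁᵢCp,ᵢTᵢ / Σ ṁᵢCp,ᵢ
      = 575700 / 9479.4 = 60.731 °C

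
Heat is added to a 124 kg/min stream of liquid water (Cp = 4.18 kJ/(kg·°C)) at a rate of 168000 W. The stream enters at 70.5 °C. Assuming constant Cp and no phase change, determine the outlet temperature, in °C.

Q = 168000 W = 10080 kJ/min
ΔT = Q/(ṁ·Cp) = 10080/(124×4.18) = 19.447 K
T_out = 70.5 + 19.447 = 89.947 °C

T_out = 89.9 °C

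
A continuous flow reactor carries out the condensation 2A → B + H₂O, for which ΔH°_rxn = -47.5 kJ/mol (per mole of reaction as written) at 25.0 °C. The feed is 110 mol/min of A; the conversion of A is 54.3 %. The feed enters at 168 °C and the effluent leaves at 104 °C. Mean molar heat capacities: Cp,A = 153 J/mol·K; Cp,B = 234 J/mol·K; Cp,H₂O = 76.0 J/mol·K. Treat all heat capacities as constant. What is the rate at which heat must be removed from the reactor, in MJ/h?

Extent of reaction ξ = 0.543 × 110 / 2 = 29.865 mol/min
Reaction term: ξ·ΔH°_rxn = 29.865 × -47.5 = -1418.6 kJ/min
Sensible, feed 168→25 °C: -2406.7 kJ/min
Outlet flows (mol/min): A 50.27, B 29.865, H₂O 29.865
Sensible, products 25→104 °C: 1339 kJ/min
Q = ΔH = -2486.3 kJ/min = -41.438 kW
Heat removed = 149.18 MJ/h

Q_out = 149 MJ/h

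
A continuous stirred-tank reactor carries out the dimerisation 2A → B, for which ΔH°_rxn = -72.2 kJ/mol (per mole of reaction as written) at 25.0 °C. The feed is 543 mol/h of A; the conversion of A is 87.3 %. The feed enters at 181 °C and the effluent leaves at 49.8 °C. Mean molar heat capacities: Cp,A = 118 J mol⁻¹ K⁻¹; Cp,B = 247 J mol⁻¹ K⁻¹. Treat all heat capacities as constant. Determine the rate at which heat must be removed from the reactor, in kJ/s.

Q_out = 7.07 kJ/s

Extent of reaction ξ = 0.873 × 543 / 2 = 237.02 mol/h
Reaction term: ξ·ΔH°_rxn = 237.02 × -72.2 = -17113 kJ/h
Sensible, feed 181→25 °C: -9995.5 kJ/h
Outlet flows (mol/h): A 68.961, B 237.02
Sensible, products 25→49.8 °C: 1653.7 kJ/h
Q = ΔH = -25455 kJ/h = -7.0707 kW
Heat removed = 7.0707 kJ/s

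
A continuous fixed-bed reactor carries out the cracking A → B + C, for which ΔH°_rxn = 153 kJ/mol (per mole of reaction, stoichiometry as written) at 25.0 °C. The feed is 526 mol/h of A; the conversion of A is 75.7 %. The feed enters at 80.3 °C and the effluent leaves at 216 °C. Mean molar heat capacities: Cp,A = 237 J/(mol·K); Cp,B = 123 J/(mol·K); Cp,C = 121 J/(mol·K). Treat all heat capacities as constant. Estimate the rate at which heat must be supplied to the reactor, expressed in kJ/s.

Q_in = 21.8 kJ/s

Extent of reaction ξ = 0.757 × 526 = 398.18 mol/h
Reaction term: ξ·ΔH°_rxn = 398.18 × 153 = 60922 kJ/h
Sensible, feed 80.3→25 °C: -6893.8 kJ/h
Outlet flows (mol/h): A 127.82, B 398.18, C 398.18
Sensible, products 25→216 °C: 24343 kJ/h
Q = ΔH = 78371 kJ/h = 21.77 kW
Heat supplied = 21.77 kJ/s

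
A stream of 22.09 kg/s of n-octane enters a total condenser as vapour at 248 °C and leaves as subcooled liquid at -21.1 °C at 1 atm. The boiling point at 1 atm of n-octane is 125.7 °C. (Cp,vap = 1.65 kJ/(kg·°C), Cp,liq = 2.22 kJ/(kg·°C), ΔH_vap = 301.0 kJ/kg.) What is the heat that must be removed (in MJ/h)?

Q_c = 65900 MJ/h

vapour 248→125.7 °C: -201.79 kJ/kg
condensation at 125.7 °C: -301 kJ/kg
liquid 125.7→-21.1 °C: -325.9 kJ/kg
Δh = -201.79 + -301 + -325.9 = -828.69 kJ/kg
Q = ṁ·Δh = 22.09 kg/s × -828.69 kJ/kg = -18306 kJ/s
|Q| = 18306 kW = 65901 MJ/h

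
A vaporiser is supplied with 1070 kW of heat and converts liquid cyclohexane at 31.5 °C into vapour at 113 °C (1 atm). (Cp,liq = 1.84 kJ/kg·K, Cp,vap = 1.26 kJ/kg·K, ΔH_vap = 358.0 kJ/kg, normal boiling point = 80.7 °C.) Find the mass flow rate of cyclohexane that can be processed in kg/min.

ṁ = 131 kg/min

Δh = 1.84×(80.7−31.5) + 358.0 + 1.26×(113−80.7) = 489.23 kJ/kg
Q = 1070 kW = 1070 kJ/s = 64200 kJ/min
ṁ = Q/Δh = 64200 / 489.23 = 131.23 kg/min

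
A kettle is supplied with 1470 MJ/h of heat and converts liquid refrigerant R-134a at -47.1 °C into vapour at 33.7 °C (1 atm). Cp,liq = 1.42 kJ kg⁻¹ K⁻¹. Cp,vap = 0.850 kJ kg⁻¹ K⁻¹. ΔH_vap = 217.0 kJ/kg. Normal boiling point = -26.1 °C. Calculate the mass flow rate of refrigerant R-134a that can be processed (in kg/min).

ṁ = 82.3 kg/min

Δh = 1.42×(-26.1−-47.1) + 217.0 + 0.850×(33.7−-26.1) = 297.65 kJ/kg
Q = 1470 MJ/h = 408.33 kJ/s = 24500 kJ/min
ṁ = Q/Δh = 24500 / 297.65 = 82.311 kg/min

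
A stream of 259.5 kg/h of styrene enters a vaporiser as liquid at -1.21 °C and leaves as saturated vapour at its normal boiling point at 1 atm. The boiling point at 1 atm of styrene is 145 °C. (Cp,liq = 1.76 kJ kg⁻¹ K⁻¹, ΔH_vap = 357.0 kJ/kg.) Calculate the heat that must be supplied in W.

liquid -1.21→145 °C: 257.33 kJ/kg
vaporisation at 145 °C: 357 kJ/kg
Δh = 257.33 + 357 = 614.33 kJ/kg
Q = ṁ·Δh = 259.5 kg/h × 614.33 kJ/kg = 159420 kJ/h
|Q| = 44.283 kW = 44283 W

Q = 44300 W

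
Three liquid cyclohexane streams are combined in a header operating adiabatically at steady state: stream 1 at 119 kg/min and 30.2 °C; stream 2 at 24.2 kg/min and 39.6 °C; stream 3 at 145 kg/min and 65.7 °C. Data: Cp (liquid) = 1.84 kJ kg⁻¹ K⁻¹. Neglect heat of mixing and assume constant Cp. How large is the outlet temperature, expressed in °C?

Energy balance with Q = 0: Σ ṁᵢCp,ᵢ(T_out − Tᵢ) = 0
Σ ṁᵢCp,ᵢTᵢ = 119×1.84×30.2 + 24.2×1.84×39.6 + 145×1.84×65.7 = 25905
Σ ṁᵢCp,ᵢ = 119×1.84 + 24.2×1.84 + 145×1.84 = 530.29
T_out = 25905 / 530.29 = 48.85 °C

T_out = 48.9 °C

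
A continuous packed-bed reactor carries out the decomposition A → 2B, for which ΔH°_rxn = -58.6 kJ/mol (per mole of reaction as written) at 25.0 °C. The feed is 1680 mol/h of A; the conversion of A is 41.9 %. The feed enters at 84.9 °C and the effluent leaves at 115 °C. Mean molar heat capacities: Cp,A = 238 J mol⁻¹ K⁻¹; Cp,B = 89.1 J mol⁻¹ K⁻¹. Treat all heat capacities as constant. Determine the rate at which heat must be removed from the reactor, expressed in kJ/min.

Extent of reaction ξ = 0.419 × 1680 = 703.92 mol/h
Reaction term: ξ·ΔH°_rxn = 703.92 × -58.6 = -41250 kJ/h
Sensible, feed 84.9→25 °C: -23950 kJ/h
Outlet flows (mol/h): A 976.08, B 1407.8
Sensible, products 25→115 °C: 32197 kJ/h
Q = ΔH = -33003 kJ/h = -9.1675 kW
Heat removed = 550.05 kJ/min

Q_out = 550 kJ/min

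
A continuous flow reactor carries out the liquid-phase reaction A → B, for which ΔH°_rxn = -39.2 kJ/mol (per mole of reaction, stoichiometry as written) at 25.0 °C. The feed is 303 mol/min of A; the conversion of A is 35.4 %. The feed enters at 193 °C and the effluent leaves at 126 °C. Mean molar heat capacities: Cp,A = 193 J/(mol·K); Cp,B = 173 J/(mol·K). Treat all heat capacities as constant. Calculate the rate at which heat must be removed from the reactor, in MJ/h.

Q_out = 500 MJ/h

Extent of reaction ξ = 0.354 × 303 = 107.26 mol/min
Reaction term: ξ·ΔH°_rxn = 107.26 × -39.2 = -4204.7 kJ/min
Sensible, feed 193→25 °C: -9824.5 kJ/min
Outlet flows (mol/min): A 195.74, B 107.26
Sensible, products 25→126 °C: 5689.7 kJ/min
Q = ΔH = -8339.4 kJ/min = -138.99 kW
Heat removed = 500.37 MJ/h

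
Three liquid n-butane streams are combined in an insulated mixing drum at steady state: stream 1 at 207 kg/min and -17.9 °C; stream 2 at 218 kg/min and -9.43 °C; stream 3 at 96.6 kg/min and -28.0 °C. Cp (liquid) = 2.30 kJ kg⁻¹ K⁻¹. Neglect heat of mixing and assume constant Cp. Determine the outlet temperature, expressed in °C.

T_out = -16.2 °C

Adiabatic, steady state ⇒ Σ ṁᵢCp,ᵢ(T_out − Tᵢ) = 0
T_out = Σ ṁᵢCp,ᵢTᵢ / Σ ṁᵢCp,ᵢ
      = -19471 / 1199.7 = -16.231 °C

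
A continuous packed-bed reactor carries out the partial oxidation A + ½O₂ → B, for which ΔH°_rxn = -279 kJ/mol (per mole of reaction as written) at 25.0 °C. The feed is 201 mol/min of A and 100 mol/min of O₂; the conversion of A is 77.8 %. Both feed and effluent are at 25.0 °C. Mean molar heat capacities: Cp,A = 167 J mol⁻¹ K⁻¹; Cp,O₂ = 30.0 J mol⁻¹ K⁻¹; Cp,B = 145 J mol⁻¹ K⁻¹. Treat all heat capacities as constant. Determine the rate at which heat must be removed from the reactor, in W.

Q_out = 727000 W

Extent of reaction ξ = 0.778 × 201 = 156.38 mol/min
Reaction term: ξ·ΔH°_rxn = 156.38 × -279 = -43629 kJ/min
Q = ΔH = -43629 kJ/min = -727.16 kW
Heat removed = 727160 W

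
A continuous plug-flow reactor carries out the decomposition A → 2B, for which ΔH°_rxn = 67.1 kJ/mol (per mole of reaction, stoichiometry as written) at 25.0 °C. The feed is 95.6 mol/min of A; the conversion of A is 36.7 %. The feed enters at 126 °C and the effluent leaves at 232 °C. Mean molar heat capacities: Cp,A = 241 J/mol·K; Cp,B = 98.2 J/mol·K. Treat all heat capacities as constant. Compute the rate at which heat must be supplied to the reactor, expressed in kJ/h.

Q_in = 268000 kJ/h

Extent of reaction ξ = 0.367 × 95.6 = 35.085 mol/min
Reaction term: ξ·ΔH°_rxn = 35.085 × 67.1 = 2354.2 kJ/min
Sensible, feed 126→25 °C: -2327 kJ/min
Outlet flows (mol/min): A 60.515, B 70.17
Sensible, products 25→232 °C: 4445.3 kJ/min
Q = ΔH = 4472.5 kJ/min = 74.542 kW
Heat supplied = 268350 kJ/h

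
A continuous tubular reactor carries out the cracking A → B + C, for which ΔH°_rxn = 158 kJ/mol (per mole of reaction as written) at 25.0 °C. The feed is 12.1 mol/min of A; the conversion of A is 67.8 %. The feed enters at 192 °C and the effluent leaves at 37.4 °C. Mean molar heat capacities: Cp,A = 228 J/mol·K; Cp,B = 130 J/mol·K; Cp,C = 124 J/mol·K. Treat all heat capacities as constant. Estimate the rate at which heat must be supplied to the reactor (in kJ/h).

Extent of reaction ξ = 0.678 × 12.1 = 8.2038 mol/min
Reaction term: ξ·ΔH°_rxn = 8.2038 × 158 = 1296.2 kJ/min
Sensible, feed 192→25 °C: -460.72 kJ/min
Outlet flows (mol/min): A 3.8962, B 8.2038, C 8.2038
Sensible, products 25→37.4 °C: 36.854 kJ/min
Q = ΔH = 872.33 kJ/min = 14.539 kW
Heat supplied = 52340 kJ/h

Q_in = 52300 kJ/h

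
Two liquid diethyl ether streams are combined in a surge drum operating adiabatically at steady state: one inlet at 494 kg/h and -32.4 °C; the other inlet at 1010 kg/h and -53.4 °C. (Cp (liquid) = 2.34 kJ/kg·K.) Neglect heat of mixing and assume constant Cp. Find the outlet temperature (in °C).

T_out = -46.5 °C

Adiabatic, steady state ⇒ Σ ṁᵢCp,ᵢ(T_out − Tᵢ) = 0
T_out = Σ ṁᵢCp,ᵢTᵢ / Σ ṁᵢCp,ᵢ
      = -163660 / 3519.4 = -46.502 °C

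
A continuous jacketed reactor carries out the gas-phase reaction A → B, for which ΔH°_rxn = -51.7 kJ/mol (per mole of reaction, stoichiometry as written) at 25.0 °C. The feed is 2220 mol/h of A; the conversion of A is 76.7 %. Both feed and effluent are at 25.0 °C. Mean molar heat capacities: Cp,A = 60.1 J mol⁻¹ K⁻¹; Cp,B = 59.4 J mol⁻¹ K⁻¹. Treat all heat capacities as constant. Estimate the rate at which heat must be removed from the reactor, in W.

Extent of reaction ξ = 0.767 × 2220 = 1702.7 mol/h
Reaction term: ξ·ΔH°_rxn = 1702.7 × -51.7 = -88032 kJ/h
Q = ΔH = -88032 kJ/h = -24.453 kW
Heat removed = 24453 W

Q_out = 24500 W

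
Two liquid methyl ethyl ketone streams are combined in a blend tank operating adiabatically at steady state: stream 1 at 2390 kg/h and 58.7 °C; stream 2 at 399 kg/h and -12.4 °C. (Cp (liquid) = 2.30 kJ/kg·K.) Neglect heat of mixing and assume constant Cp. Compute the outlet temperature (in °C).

T_out = 48.5 °C

No heat crosses the boundary, so H_out = H_in.
T_out = Σ ṁᵢCp,ᵢTᵢ / Σ ṁᵢCp,ᵢ
      = 311290 / 6414.7 = 48.528 °C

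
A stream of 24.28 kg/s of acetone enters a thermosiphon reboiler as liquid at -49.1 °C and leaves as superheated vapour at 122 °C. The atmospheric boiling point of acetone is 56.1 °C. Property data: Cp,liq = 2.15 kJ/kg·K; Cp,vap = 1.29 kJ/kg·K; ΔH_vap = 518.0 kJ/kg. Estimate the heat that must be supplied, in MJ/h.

liquid -49.1→56.1 °C: 226.18 kJ/kg
vaporisation at 56.1 °C: 518 kJ/kg
vapour 56.1→122 °C: 85.011 kJ/kg
Δh = 226.18 + 518 + 85.011 = 829.19 kJ/kg
Q = ṁ·Δh = 24.28 kg/s × 829.19 kJ/kg = 20133 kJ/s
|Q| = 20133 kW = 72478 MJ/h

Q = 72500 MJ/h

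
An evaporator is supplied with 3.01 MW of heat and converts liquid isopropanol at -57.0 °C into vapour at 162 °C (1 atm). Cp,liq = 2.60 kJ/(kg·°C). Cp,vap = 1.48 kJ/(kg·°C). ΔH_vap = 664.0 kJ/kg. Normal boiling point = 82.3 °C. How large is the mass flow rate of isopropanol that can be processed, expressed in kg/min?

Δh = 2.60×(82.3−-57.0) + 664.0 + 1.48×(162−82.3) = 1144.1 kJ/kg
Q = 3.01 MW = 3010 kJ/s = 180600 kJ/min
ṁ = Q/Δh = 180600 / 1144.1 = 157.85 kg/min

ṁ = 158 kg/min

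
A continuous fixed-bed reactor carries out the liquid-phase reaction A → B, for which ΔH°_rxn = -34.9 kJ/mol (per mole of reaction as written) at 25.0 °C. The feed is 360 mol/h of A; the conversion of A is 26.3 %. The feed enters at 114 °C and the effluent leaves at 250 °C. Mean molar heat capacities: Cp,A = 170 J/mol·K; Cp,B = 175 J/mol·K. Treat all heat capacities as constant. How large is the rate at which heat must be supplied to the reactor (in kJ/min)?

Q_in = 85.4 kJ/min

Extent of reaction ξ = 0.263 × 360 = 94.68 mol/h
Reaction term: ξ·ΔH°_rxn = 94.68 × -34.9 = -3304.3 kJ/h
Sensible, feed 114→25 °C: -5446.8 kJ/h
Outlet flows (mol/h): A 265.32, B 94.68
Sensible, products 25→250 °C: 13877 kJ/h
Q = ΔH = 5125.4 kJ/h = 1.4237 kW
Heat supplied = 85.423 kJ/min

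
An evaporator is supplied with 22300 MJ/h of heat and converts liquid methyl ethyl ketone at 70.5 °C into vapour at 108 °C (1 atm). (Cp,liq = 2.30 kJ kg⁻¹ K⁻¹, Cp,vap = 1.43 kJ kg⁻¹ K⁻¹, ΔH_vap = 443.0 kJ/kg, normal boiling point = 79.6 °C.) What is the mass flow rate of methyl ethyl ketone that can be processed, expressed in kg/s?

Δh = 2.30×(79.6−70.5) + 443.0 + 1.43×(108−79.6) = 504.54 kJ/kg
Q = 22300 MJ/h = 6194.4 kJ/s = 6194.4 kJ/s
ṁ = Q/Δh = 6194.4 / 504.54 = 12.277 kg/s

ṁ = 12.3 kg/s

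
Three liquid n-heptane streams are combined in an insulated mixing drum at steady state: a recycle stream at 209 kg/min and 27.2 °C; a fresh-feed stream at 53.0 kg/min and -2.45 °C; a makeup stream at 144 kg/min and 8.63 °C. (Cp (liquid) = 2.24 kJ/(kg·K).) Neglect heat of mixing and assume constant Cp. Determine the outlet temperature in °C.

T_out = 16.7 °C

Energy balance with Q = 0: Σ ṁᵢCp,ᵢ(T_out − Tᵢ) = 0
Σ ṁᵢCp,ᵢTᵢ = 209×2.24×27.2 + 53.0×2.24×-2.45 + 144×2.24×8.63 = 15227
Σ ṁᵢCp,ᵢ = 209×2.24 + 53.0×2.24 + 144×2.24 = 909.44
T_out = 15227 / 909.44 = 16.743 °C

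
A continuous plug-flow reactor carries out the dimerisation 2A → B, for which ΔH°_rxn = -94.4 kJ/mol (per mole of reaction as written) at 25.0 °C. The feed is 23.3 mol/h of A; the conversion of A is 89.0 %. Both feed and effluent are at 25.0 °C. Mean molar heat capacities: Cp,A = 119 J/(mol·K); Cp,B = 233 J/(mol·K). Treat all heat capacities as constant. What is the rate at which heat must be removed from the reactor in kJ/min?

Extent of reaction ξ = 0.890 × 23.3 / 2 = 10.369 mol/h
Reaction term: ξ·ΔH°_rxn = 10.369 × -94.4 = -978.79 kJ/h
Q = ΔH = -978.79 kJ/h = -0.27189 kW
Heat removed = 16.313 kJ/min

Q_out = 16.3 kJ/min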